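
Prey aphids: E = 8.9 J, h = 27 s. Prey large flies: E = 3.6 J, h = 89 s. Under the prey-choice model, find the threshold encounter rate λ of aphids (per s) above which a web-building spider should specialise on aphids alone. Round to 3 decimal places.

0.005 per s

Drop large flies once their profitability E₂/h₂ falls below the rate achievable on aphids alone: E₂/h₂ = λE₁/(1 + λh₁).
Solve for λ: λE₁h₂ = E₂(1 + λh₁) → λ(E₁h₂ − E₂h₁) = E₂ → λ = E₂/(E₁h₂ − E₂h₁).
λ = 3.6/(8.9×89 − 3.6×27) = 3.6/694.9 = 0.005181 per s.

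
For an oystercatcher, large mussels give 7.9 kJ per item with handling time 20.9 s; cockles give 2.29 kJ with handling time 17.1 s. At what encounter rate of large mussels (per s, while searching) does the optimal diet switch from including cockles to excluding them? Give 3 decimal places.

Drop cockles once their profitability E₂/h₂ falls below the rate achievable on large mussels alone: E₂/h₂ = λE₁/(1 + λh₁).
Solve for λ: λE₁h₂ = E₂(1 + λh₁) → λ(E₁h₂ − E₂h₁) = E₂ → λ = E₂/(E₁h₂ − E₂h₁).
λ = 2.29/(7.9×17.1 − 2.29×20.9) = 2.29/87.23 = 0.02625 per s.

0.026 per s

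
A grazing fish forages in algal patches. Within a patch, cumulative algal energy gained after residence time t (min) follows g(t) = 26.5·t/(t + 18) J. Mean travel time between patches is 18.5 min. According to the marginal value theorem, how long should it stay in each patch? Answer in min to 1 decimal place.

Maximise g(t)/(T+t): set derivative to zero → g'(t)(T+t) = g(t).
g'(t) = 26.5·18/(t + 18)². Setting 26.5·18/(t+18)² = 26.5t/[(t+18)(18.5+t)] gives 18(18.5+t) = t(t+18), so t² = 18×18.5 = 333.
t* = √333 = 18.25 min.

18.2 min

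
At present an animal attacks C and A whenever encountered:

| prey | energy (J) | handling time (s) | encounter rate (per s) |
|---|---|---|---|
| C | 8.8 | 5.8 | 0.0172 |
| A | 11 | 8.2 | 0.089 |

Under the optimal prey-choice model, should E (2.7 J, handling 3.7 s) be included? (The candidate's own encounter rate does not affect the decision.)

Current rate: (0.0172×8.8 + 0.089×11)/(1 + 0.0172×5.8 + 0.089×8.2) = 0.6178 J/s.
Profitability of E: 2.7/3.7 = 0.7297 J/s.
Since 0.7297 > R, including E increases the long-run rate.

Yes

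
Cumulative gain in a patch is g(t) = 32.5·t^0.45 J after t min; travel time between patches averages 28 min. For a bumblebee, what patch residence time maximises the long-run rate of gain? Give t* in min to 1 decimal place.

22.9 min

Optimal t* satisfies g'(t*) = g(t*)/(T + t*).
g'(t) = 0.45·32.5·t^-0.55. Setting 0.45·32.5·t^-0.55 = 32.5·t^0.45/(28+t) gives 0.45(28+t) = t, so 0.55·t = 0.45×28.
t* = 0.45×28/0.55 = 22.91 min.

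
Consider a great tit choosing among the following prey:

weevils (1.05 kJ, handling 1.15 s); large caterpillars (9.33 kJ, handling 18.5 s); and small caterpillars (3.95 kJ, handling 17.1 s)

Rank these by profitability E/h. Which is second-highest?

In descending order of E/h:
weevils: 1.05/1.15 = 0.913 kJ/s
large caterpillars: 9.33/18.5 = 0.504 kJ/s
small caterpillars: 3.95/17.1 = 0.231 kJ/s

large caterpillars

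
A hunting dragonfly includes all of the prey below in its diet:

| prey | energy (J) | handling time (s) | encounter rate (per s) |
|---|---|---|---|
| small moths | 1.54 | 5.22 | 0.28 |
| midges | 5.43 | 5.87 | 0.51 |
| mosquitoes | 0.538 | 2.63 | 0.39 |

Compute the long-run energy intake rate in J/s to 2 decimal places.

0.53 J/s

R = (0.28×1.54 + 0.51×5.43 + 0.39×0.538) / (1 + 0.28×5.22 + 0.51×5.87 + 0.39×2.63) = 3.41/6.481 = 0.5262 J/s.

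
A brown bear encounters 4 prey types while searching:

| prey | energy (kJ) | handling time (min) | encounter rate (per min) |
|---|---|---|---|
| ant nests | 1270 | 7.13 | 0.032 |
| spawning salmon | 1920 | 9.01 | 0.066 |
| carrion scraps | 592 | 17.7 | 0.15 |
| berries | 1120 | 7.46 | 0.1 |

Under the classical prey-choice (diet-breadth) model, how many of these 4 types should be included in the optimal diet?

E/h in descending order: spawning salmon 213, ant nests 178, berries 150, carrion scraps 33.4 kJ/min. The optimal diet is the largest prefix of this list for which every included type satisfies E_i/h_i > R on the types above it.
Rate on top 1: 79.47. ant nests: 178 > 79.47 → include.
Rate on top 2: 91.81. berries: 150 > 91.81 → include.
Rate on top 3: 108.8. carrion scraps: 33.4 < 108.8 → exclude; stop.
Optimal diet: spawning salmon, ant nests, berries — 3 of 4 types.

3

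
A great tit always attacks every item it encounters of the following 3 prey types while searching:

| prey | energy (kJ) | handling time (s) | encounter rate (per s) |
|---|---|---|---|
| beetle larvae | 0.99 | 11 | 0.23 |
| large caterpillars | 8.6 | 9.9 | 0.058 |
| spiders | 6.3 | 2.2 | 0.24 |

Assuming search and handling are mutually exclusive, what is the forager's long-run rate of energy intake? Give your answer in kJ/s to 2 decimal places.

R = (0.23×0.99 + 0.058×8.6 + 0.24×6.3) / (1 + 0.23×11 + 0.058×9.9 + 0.24×2.2) = 2.239/4.632 = 0.4832 kJ/s.

0.48 kJ/s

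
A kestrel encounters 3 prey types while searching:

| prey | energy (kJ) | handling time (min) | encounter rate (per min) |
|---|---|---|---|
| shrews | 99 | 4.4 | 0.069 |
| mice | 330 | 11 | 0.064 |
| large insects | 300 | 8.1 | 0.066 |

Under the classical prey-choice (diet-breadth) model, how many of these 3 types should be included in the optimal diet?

Profitabilities (E/h, kJ/min): large insects 37, mice 30, shrews 22.5. Add prey in this order while the next type's profitability exceeds the intake rate on those already taken.
Rate on top 1: 12.9. mice: 30 > 12.9 → include.
Rate on top 2: 18.28. shrews: 22.5 > 18.28 → include.
Optimal diet: large insects, mice, shrews — 3 of 3 types.

3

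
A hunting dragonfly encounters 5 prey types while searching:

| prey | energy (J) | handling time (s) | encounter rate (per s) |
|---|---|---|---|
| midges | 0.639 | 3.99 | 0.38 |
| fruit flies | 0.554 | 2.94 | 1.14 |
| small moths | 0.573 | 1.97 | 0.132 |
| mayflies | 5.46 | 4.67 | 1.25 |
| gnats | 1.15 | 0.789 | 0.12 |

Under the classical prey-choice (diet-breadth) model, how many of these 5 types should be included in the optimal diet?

2

E/h in descending order: gnats 1.46, mayflies 1.17, small moths 0.291, fruit flies 0.188, midges 0.16 J/s. The optimal diet is the largest prefix of this list for which every included type satisfies E_i/h_i > R on the types above it.
Rate on top 1: 0.1261. mayflies: 1.17 > 0.1261 → include.
Rate on top 2: 1.004. small moths: 0.291 < 1.004 → exclude; stop.
Optimal diet: gnats, mayflies — 2 of 5 types.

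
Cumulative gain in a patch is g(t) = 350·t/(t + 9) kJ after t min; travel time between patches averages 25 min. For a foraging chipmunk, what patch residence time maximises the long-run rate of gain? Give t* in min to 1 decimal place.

Maximise g(t)/(T+t): set derivative to zero → g'(t)(T+t) = g(t).
g'(t) = 350·9/(t + 9)². Setting 350·9/(t+9)² = 350t/[(t+9)(25+t)] gives 9(25+t) = t(t+9), so t² = 9×25 = 225.
t* = √225 = 15 min.

15.0 min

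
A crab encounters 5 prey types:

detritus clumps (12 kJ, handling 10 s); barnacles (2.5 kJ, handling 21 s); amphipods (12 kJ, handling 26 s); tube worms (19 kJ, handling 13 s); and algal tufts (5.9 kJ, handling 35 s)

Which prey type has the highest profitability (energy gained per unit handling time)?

tube worms

In descending order of E/h:
tube worms: 19/13 = 1.46 kJ/s
detritus clumps: 12/10 = 1.2 kJ/s
amphipods: 12/26 = 0.462 kJ/s
algal tufts: 5.9/35 = 0.169 kJ/s
barnacles: 2.5/21 = 0.119 kJ/s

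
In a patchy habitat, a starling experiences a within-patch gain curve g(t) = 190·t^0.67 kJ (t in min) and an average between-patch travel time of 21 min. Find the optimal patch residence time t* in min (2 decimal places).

42.64 min

Optimal t* satisfies g'(t*) = g(t*)/(T + t*).
g'(t) = 0.67·190·t^-0.33. Setting 0.67·190·t^-0.33 = 190·t^0.67/(21+t) gives 0.67(21+t) = t, so 0.33·t = 0.67×21.
t* = 0.67×21/0.33 = 42.64 min.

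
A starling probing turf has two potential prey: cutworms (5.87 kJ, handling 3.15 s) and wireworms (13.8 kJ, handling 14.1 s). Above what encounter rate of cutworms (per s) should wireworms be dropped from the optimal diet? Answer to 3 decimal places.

The zero-one rule: include wireworms iff E₂/h₂ > λE₁/(1+λh₁). Equality gives the switch point.
λE₁h₂ = E₂ + λE₂h₁ ⇒ λ = E₂/(E₁h₂ − E₂h₁) = 13.8/(82.77 − 43.47) = 0.3512 per s.

0.351 per s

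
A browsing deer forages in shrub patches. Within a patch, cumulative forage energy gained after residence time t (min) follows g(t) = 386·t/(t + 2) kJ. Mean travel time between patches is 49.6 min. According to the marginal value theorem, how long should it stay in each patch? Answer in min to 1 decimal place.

Maximise g(t)/(T+t): set derivative to zero → g'(t)(T+t) = g(t).
g'(t) = 386·2/(t + 2)². Setting 386·2/(t+2)² = 386t/[(t+2)(49.6+t)] gives 2(49.6+t) = t(t+2), so t² = 2×49.6 = 99.2.
t* = √99.2 = 9.96 min.

10.0 min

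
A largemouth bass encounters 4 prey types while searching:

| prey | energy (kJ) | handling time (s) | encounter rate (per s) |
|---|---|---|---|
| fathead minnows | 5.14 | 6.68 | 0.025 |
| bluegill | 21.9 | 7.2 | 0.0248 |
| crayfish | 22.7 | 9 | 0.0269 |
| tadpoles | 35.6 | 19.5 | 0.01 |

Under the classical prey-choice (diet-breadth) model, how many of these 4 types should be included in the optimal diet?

Profitabilities (E/h, kJ/s): bluegill 3.04, crayfish 2.52, tadpoles 1.83, fathead minnows 0.769. Add prey in this order while the next type's profitability exceeds the intake rate on those already taken.
Rate on top 1: 0.4608. crayfish: 2.52 > 0.4608 → include.
Rate on top 2: 0.8121. tadpoles: 1.83 > 0.8121 → include.
Rate on top 3: 0.9344. fathead minnows: 0.769 < 0.9344 → exclude; stop.
Optimal diet: bluegill, crayfish, tadpoles — 3 of 4 types.

3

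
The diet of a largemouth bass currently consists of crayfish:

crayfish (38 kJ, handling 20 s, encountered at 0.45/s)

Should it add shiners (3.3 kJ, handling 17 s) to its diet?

Current rate: (0.45×38)/(1 + 0.45×20) = 1.71 kJ/s.
shiners: E/h = 3.3/17 = 0.1941 kJ/s.
Since 0.1941 < R, time spent handling shiners is better spent searching.

No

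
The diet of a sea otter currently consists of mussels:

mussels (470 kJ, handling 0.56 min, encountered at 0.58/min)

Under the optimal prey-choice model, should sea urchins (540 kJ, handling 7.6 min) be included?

Current rate: (0.58×470)/(1 + 0.58×0.56) = 205.8 kJ/min.
sea urchins: E/h = 540/7.6 = 71.05 kJ/min.
Since 71.05 < R, time spent handling sea urchins is better spent searching.

No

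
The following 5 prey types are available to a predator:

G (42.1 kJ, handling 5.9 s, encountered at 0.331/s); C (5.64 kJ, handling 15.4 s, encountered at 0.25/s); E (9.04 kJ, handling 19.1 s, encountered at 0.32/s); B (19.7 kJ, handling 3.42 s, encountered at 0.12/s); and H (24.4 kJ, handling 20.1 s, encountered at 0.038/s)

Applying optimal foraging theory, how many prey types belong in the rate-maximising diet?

E/h in descending order: G 7.14, B 5.76, H 1.21, E 0.473, C 0.366 kJ/s. The optimal diet is the largest prefix of this list for which every included type satisfies E_i/h_i > R on the types above it.
Rate on top 1: 4.719. B: 5.76 > 4.719 → include.
Rate on top 2: 4.846. H: 1.21 < 4.846 → exclude; stop.
Optimal diet: G, B — 2 of 5 types.

2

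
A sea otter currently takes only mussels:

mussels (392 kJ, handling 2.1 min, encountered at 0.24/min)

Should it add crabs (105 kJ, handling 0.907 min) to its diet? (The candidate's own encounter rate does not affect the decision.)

Yes

Current rate: (0.24×392)/(1 + 0.24×2.1) = 62.55 kJ/min.
Profitability of crabs: 105/0.907 = 115.8 kJ/min.
115.8 > 62.55, so adding crabs raises the average — include it.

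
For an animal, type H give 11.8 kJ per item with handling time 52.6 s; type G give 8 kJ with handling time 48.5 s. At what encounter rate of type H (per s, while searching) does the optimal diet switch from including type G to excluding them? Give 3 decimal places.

Drop type G once their profitability E₂/h₂ falls below the rate achievable on type H alone: E₂/h₂ = λE₁/(1 + λh₁).
Solve for λ: λE₁h₂ = E₂(1 + λh₁) → λ(E₁h₂ − E₂h₁) = E₂ → λ = E₂/(E₁h₂ − E₂h₁).
λ = 8/(11.8×48.5 − 8×52.6) = 8/151.5 = 0.05281 per s.

0.053 per s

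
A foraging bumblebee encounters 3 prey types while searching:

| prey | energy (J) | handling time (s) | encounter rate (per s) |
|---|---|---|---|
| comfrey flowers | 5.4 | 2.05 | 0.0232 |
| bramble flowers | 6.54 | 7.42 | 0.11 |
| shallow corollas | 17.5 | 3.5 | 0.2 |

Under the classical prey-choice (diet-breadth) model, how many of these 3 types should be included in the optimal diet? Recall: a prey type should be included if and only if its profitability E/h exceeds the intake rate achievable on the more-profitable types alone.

Rank by E/h (J/s): shallow corollas 5, comfrey flowers 2.63, bramble flowers 0.881. Include each in turn until the next type's E/h falls below the running intake rate.
Rate on top 1: 2.059. comfrey flowers: 2.63 > 2.059 → include.
Rate on top 2: 2.074. bramble flowers: 0.881 < 2.074 → exclude; stop.
Optimal diet: shallow corollas, comfrey flowers — 2 of 3 types.

2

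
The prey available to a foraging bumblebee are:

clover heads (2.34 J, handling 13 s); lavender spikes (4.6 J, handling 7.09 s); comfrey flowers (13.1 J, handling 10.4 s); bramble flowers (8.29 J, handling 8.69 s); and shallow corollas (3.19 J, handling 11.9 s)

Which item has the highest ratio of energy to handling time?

In descending order of E/h:
comfrey flowers: 13.1/10.4 = 1.26 J/s
bramble flowers: 8.29/8.69 = 0.954 J/s
lavender spikes: 4.6/7.09 = 0.649 J/s
shallow corollas: 3.19/11.9 = 0.268 J/s
clover heads: 2.34/13 = 0.18 J/s

comfrey flowers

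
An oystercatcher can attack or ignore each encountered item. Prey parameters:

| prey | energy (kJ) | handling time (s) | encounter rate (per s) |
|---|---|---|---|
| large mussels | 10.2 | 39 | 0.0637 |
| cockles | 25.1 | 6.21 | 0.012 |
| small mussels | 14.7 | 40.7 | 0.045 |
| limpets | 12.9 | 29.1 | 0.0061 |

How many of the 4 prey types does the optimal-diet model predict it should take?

Profitabilities (E/h, kJ/s): cockles 4.04, limpets 0.443, small mussels 0.361, large mussels 0.262. Add prey in this order while the next type's profitability exceeds the intake rate on those already taken.
Rate on top 1: 0.2803. limpets: 0.443 > 0.2803 → include.
Rate on top 2: 0.3034. small mussels: 0.361 > 0.3034 → include.
Rate on top 3: 0.3377. large mussels: 0.262 < 0.3377 → exclude; stop.
Optimal diet: cockles, limpets, small mussels — 3 of 4 types.

3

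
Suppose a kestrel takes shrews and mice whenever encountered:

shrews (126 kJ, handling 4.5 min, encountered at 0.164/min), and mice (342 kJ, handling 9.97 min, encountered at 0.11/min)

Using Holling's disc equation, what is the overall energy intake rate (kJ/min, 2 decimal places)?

20.56 kJ/min

R = Σλ_iE_i / (1 + Σλ_ih_i)
Numerator: 0.164×126 + 0.11×342 = 58.28
Denominator: 1 + 0.164×4.5 + 0.11×9.97 = 2.835
R = 58.28/2.835 = 20.56 kJ/min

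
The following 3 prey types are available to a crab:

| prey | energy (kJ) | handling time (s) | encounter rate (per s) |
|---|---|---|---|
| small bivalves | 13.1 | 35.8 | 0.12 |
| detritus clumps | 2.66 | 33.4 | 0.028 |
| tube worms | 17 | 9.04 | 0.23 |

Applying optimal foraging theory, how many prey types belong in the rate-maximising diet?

1

Rank by E/h (kJ/s): tube worms 1.88, small bivalves 0.366, detritus clumps 0.0796. Include each in turn until the next type's E/h falls below the running intake rate.
Rate on top 1: 1.27. small bivalves: 0.366 < 1.27 → exclude; stop.
Optimal diet: tube worms — 1 of 3 types.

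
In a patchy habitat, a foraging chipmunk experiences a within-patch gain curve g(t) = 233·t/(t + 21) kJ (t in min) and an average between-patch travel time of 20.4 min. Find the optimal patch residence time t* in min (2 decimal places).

Maximise g(t)/(T+t): set derivative to zero → g'(t)(T+t) = g(t).
g'(t) = 233·21/(t + 21)². Setting 233·21/(t+21)² = 233t/[(t+21)(20.4+t)] gives 21(20.4+t) = t(t+21), so t² = 21×20.4 = 428.4.
t* = √428.4 = 20.7 min.

20.70 min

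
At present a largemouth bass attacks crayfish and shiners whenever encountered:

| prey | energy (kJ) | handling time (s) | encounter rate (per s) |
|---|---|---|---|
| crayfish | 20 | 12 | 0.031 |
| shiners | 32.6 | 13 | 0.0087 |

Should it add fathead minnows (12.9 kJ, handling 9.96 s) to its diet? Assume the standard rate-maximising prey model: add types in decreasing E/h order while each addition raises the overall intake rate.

On crayfish and shiners alone, R = ΣλE/(1+Σλh) = 0.9036/1.485 = 0.6085 kJ/s.
fathead minnows: E/h = 12.9/9.96 = 1.295 kJ/s.
Since 1.295 > R, including fathead minnows increases the long-run rate.

Yes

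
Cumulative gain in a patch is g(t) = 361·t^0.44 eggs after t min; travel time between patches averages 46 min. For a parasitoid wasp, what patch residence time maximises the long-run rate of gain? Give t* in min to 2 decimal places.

36.14 min

Maximise g(t)/(T+t): set derivative to zero → g'(t)(T+t) = g(t).
g'(t) = 0.44·361·t^-0.56. Setting 0.44·361·t^-0.56 = 361·t^0.44/(46+t) gives 0.44(46+t) = t, so 0.56·t = 0.44×46.
t* = 0.44×46/0.56 = 36.14 min.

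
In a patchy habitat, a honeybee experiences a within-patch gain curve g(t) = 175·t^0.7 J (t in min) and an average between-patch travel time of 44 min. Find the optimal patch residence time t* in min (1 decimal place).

By the marginal value theorem, leave when the instantaneous gain rate g'(t) equals the habitat-wide average g(t)/(T + t).
g'(t) = 0.7·175·t^-0.3. Setting 0.7·175·t^-0.3 = 175·t^0.7/(44+t) gives 0.7(44+t) = t, so 0.30·t = 0.7×44.
t* = 0.7×44/0.30 = 102.7 min.

102.7 min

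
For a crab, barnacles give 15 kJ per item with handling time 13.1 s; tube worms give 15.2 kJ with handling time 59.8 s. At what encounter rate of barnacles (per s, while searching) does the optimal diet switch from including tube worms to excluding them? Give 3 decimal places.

The zero-one rule: include tube worms iff E₂/h₂ > λE₁/(1+λh₁). Equality gives the switch point.
λE₁h₂ = E₂ + λE₂h₁ ⇒ λ = E₂/(E₁h₂ − E₂h₁) = 15.2/(897 − 199.1) = 0.02178 per s.

0.022 per s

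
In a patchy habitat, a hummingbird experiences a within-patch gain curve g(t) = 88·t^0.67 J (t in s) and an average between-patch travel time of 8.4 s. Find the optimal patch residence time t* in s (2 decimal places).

17.05 s

Maximise g(t)/(T+t): set derivative to zero → g'(t)(T+t) = g(t).
g'(t) = 0.67·88·t^-0.33. Setting 0.67·88·t^-0.33 = 88·t^0.67/(8.4+t) gives 0.67(8.4+t) = t, so 0.33·t = 0.67×8.4.
t* = 0.67×8.4/0.33 = 17.05 s.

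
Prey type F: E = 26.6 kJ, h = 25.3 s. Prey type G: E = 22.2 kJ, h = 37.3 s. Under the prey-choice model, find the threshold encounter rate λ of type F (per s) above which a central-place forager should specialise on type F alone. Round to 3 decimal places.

At the threshold, the rate on type F alone equals the profitability of type G: λ·26.6/(1 + λ·25.3) = 22.2/37.3 = 0.5952.
Rearranging, λ(26.6 − 0.5952×25.3) = 0.5952, so λ = 0.5952/11.54 = 0.05157 per s.

0.052 per s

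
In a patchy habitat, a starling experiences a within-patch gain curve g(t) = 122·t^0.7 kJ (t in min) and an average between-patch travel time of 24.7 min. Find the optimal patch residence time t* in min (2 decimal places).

57.63 min

By the marginal value theorem, leave when the instantaneous gain rate g'(t) equals the habitat-wide average g(t)/(T + t).
g'(t) = 0.7·122·t^-0.3. Setting 0.7·122·t^-0.3 = 122·t^0.7/(24.7+t) gives 0.7(24.7+t) = t, so 0.30·t = 0.7×24.7.
t* = 0.7×24.7/0.30 = 57.63 min.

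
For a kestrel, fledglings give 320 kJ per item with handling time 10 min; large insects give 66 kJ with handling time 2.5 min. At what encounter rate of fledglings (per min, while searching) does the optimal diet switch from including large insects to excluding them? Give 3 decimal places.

Drop large insects once their profitability E₂/h₂ falls below the rate achievable on fledglings alone: E₂/h₂ = λE₁/(1 + λh₁).
Solve for λ: λE₁h₂ = E₂(1 + λh₁) → λ(E₁h₂ − E₂h₁) = E₂ → λ = E₂/(E₁h₂ − E₂h₁).
λ = 66/(320×2.5 − 66×10) = 66/140 = 0.4714 per min.

0.471 per min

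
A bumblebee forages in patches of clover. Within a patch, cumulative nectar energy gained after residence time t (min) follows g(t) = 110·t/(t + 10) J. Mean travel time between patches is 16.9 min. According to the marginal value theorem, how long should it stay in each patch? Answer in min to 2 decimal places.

13.00 min

Maximise g(t)/(T+t): set derivative to zero → g'(t)(T+t) = g(t).
g'(t) = 110·10/(t + 10)². Setting 110·10/(t+10)² = 110t/[(t+10)(16.9+t)] gives 10(16.9+t) = t(t+10), so t² = 10×16.9 = 169.
t* = √169 = 13 min.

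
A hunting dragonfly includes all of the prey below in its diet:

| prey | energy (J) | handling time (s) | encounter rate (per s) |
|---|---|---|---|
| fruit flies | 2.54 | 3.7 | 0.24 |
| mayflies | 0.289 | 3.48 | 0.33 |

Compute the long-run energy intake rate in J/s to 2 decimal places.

R = Σλ_iE_i / (1 + Σλ_ih_i)
Numerator: 0.24×2.54 + 0.33×0.289 = 0.705
Denominator: 1 + 0.24×3.7 + 0.33×3.48 = 3.036
R = 0.705/3.036 = 0.2322 J/s

0.23 J/s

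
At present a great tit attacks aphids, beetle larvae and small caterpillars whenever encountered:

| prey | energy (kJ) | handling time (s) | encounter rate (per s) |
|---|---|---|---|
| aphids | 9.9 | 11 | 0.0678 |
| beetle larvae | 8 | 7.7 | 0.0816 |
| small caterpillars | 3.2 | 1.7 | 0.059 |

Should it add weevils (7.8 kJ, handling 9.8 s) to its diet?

Yes

On aphids, beetle larvae and small caterpillars alone, R = ΣλE/(1+Σλh) = 1.513/2.474 = 0.6114 kJ/s.
weevils: E/h = 7.8/9.8 = 0.7959 kJ/s.
0.7959 > 0.6114, so adding weevils raises the average — include it.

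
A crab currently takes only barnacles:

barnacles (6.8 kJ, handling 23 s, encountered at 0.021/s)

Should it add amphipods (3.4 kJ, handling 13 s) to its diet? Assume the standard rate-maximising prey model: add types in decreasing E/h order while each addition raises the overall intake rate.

On barnacles alone, R = ΣλE/(1+Σλh) = 0.1428/1.483 = 0.09629 kJ/s.
amphipods: E/h = 3.4/13 = 0.2615 kJ/s.
0.2615 > 0.09629, so adding amphipods raises the average — include it.

Yes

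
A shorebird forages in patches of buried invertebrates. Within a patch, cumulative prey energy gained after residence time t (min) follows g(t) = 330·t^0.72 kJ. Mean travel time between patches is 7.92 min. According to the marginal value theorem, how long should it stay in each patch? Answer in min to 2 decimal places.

Maximise g(t)/(T+t): set derivative to zero → g'(t)(T+t) = g(t).
g'(t) = 0.72·330·t^-0.28. Setting 0.72·330·t^-0.28 = 330·t^0.72/(7.92+t) gives 0.72(7.92+t) = t, so 0.28·t = 0.72×7.92.
t* = 0.72×7.92/0.28 = 20.37 min.

20.37 min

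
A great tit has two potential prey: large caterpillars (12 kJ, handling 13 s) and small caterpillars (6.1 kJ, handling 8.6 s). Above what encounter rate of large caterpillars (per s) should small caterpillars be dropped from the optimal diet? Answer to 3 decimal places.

0.255 per s

At the threshold, the rate on large caterpillars alone equals the profitability of small caterpillars: λ·12/(1 + λ·13) = 6.1/8.6 = 0.7093.
Rearranging, λ(12 − 0.7093×13) = 0.7093, so λ = 0.7093/2.779 = 0.2552 per s.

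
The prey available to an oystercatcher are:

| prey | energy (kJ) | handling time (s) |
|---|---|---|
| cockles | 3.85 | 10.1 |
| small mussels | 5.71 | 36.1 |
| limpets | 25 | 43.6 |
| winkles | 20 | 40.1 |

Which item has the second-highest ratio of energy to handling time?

winkles

Profitability E/h (kJ/s): cockles = 3.85/10.1 = 0.381, small mussels = 5.71/36.1 = 0.158, limpets = 25/43.6 = 0.573, winkles = 20/40.1 = 0.499.
Ranked: limpets > winkles > cockles > small mussels.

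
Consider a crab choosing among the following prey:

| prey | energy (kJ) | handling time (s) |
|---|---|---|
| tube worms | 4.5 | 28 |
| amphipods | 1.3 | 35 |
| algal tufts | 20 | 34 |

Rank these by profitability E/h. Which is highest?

algal tufts

Profitability E/h (kJ/s): tube worms = 4.5/28 = 0.161, amphipods = 1.3/35 = 0.0371, algal tufts = 20/34 = 0.588.
Ranked: algal tufts > tube worms > amphipods.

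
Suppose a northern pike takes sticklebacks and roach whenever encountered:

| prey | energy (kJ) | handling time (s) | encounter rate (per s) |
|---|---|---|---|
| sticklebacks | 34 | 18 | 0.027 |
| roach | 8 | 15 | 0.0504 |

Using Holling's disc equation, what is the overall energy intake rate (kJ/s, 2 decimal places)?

R = Σλ_iE_i / (1 + Σλ_ih_i)
Numerator: 0.027×34 + 0.0504×8 = 1.321
Denominator: 1 + 0.027×18 + 0.0504×15 = 2.242
R = 1.321/2.242 = 0.5893 kJ/s

0.59 kJ/s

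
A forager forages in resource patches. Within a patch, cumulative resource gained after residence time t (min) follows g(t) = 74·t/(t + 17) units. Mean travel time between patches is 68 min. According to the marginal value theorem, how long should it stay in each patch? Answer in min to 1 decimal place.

Optimal t* satisfies g'(t*) = g(t*)/(T + t*).
g'(t) = 74·17/(t + 17)². Setting 74·17/(t+17)² = 74t/[(t+17)(68+t)] gives 17(68+t) = t(t+17), so t² = 17×68 = 1156.
t* = √1156 = 34 min.

34.0 min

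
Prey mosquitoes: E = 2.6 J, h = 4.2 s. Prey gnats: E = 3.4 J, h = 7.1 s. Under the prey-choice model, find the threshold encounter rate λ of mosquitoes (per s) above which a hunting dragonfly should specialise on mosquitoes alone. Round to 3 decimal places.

The zero-one rule: include gnats iff E₂/h₂ > λE₁/(1+λh₁). Equality gives the switch point.
λE₁h₂ = E₂ + λE₂h₁ ⇒ λ = E₂/(E₁h₂ − E₂h₁) = 3.4/(18.46 − 14.28) = 0.8134 per s.

0.813 per s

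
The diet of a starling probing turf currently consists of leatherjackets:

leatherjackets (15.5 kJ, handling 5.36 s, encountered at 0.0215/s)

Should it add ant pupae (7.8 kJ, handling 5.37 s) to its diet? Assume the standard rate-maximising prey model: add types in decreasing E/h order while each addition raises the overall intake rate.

Yes

Intake rate on the current diet: R = (0.0215×15.5) / (1 + 0.0215×5.36) = 0.3332/1.115 = 0.2988 kJ/s.
Profitability of ant pupae: 7.8/5.37 = 1.453 kJ/s.
Since 1.453 > R, including ant pupae increases the long-run rate.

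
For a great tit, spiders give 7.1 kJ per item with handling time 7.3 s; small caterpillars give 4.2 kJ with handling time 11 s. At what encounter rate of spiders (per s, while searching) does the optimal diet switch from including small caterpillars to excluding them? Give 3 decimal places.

At the threshold, the rate on spiders alone equals the profitability of small caterpillars: λ·7.1/(1 + λ·7.3) = 4.2/11 = 0.3818.
Rearranging, λ(7.1 − 0.3818×7.3) = 0.3818, so λ = 0.3818/4.313 = 0.08853 per s.

0.089 per s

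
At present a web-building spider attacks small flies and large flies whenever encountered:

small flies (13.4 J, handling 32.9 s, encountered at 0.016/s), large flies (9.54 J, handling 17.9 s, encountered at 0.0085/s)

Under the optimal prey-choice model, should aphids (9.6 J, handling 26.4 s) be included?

Current rate: (0.016×13.4 + 0.0085×9.54)/(1 + 0.016×32.9 + 0.0085×17.9) = 0.176 J/s.
Profitability of aphids: 9.6/26.4 = 0.3636 J/s.
Since 0.3636 > R, including aphids increases the long-run rate.

Yes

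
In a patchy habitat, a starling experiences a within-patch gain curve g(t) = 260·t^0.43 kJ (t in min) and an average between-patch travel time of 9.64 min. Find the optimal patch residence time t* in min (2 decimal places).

7.27 min

Maximise g(t)/(T+t): set derivative to zero → g'(t)(T+t) = g(t).
g'(t) = 0.43·260·t^-0.57. Setting 0.43·260·t^-0.57 = 260·t^0.43/(9.64+t) gives 0.43(9.64+t) = t, so 0.57·t = 0.43×9.64.
t* = 0.43×9.64/0.57 = 7.272 min.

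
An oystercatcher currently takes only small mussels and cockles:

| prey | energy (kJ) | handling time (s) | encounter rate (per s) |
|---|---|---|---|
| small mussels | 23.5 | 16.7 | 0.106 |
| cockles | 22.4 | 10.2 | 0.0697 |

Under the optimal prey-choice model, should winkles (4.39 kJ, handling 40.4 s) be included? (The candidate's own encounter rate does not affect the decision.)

Current rate: (0.106×23.5 + 0.0697×22.4)/(1 + 0.106×16.7 + 0.0697×10.2) = 1.164 kJ/s.
Profitability of winkles: 4.39/40.4 = 0.1087 kJ/s.
0.1087 < 1.164, so adding winkles would lower the average — exclude it.

No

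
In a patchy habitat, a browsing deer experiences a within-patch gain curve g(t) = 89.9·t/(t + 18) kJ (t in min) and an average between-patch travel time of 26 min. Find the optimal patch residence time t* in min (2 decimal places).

21.63 min

Optimal t* satisfies g'(t*) = g(t*)/(T + t*).
g'(t) = 89.9·18/(t + 18)². Setting 89.9·18/(t+18)² = 89.9t/[(t+18)(26+t)] gives 18(26+t) = t(t+18), so t² = 18×26 = 468.
t* = √468 = 21.63 min.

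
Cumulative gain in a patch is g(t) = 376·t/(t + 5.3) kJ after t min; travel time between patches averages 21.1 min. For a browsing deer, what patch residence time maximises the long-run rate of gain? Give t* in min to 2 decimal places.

By the marginal value theorem, leave when the instantaneous gain rate g'(t) equals the habitat-wide average g(t)/(T + t).
g'(t) = 376·5.3/(t + 5.3)². Setting 376·5.3/(t+5.3)² = 376t/[(t+5.3)(21.1+t)] gives 5.3(21.1+t) = t(t+5.3), so t² = 5.3×21.1 = 111.8.
t* = √111.8 = 10.57 min.

10.57 min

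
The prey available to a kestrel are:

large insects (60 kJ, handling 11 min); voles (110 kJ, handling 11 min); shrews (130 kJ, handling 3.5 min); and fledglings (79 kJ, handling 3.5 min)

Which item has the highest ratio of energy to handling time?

shrews

Profitability E/h (kJ/min): large insects = 60/11 = 5.45, voles = 110/11 = 10, shrews = 130/3.5 = 37.1, fledglings = 79/3.5 = 22.6.
Ranked: shrews > fledglings > voles > large insects.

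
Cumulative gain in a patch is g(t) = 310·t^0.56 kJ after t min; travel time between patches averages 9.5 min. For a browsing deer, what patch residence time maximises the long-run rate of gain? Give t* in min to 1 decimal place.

12.1 min

Maximise g(t)/(T+t): set derivative to zero → g'(t)(T+t) = g(t).
g'(t) = 0.56·310·t^-0.44. Setting 0.56·310·t^-0.44 = 310·t^0.56/(9.5+t) gives 0.56(9.5+t) = t, so 0.44·t = 0.56×9.5.
t* = 0.56×9.5/0.44 = 12.09 min.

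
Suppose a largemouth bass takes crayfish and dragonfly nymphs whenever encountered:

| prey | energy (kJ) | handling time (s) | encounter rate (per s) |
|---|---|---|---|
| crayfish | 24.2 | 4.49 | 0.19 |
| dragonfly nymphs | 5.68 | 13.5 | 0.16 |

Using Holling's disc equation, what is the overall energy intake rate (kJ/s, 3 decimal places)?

1.372 kJ/s

R = Σλ_iE_i / (1 + Σλ_ih_i)
Numerator: 0.19×24.2 + 0.16×5.68 = 5.507
Denominator: 1 + 0.19×4.49 + 0.16×13.5 = 4.013
R = 5.507/4.013 = 1.372 kJ/s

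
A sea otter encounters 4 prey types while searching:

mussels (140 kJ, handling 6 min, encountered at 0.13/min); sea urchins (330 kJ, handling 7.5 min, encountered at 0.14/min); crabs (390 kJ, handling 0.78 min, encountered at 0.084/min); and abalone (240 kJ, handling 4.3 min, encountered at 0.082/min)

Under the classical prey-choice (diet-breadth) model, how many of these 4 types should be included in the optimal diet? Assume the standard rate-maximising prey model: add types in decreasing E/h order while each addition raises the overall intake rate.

Rank by E/h (kJ/min): crabs 500, abalone 55.8, sea urchins 44, mussels 23.3. Include each in turn until the next type's E/h falls below the running intake rate.
Rate on top 1: 30.75. abalone: 55.8 > 30.75 → include.
Rate on top 2: 36.98. sea urchins: 44 > 36.98 → include.
Rate on top 3: 39.97. mussels: 23.3 < 39.97 → exclude; stop.
Optimal diet: crabs, abalone, sea urchins — 3 of 4 types.

3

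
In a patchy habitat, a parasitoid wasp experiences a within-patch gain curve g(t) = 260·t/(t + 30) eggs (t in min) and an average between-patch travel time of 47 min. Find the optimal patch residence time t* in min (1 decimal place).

Maximise g(t)/(T+t): set derivative to zero → g'(t)(T+t) = g(t).
g'(t) = 260·30/(t + 30)². Setting 260·30/(t+30)² = 260t/[(t+30)(47+t)] gives 30(47+t) = t(t+30), so t² = 30×47 = 1410.
t* = √1410 = 37.55 min.

37.5 min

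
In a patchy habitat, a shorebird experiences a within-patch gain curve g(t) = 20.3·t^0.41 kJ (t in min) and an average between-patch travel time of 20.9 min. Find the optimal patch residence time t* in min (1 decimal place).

14.5 min

Optimal t* satisfies g'(t*) = g(t*)/(T + t*).
g'(t) = 0.41·20.3·t^-0.59. Setting 0.41·20.3·t^-0.59 = 20.3·t^0.41/(20.9+t) gives 0.41(20.9+t) = t, so 0.59·t = 0.41×20.9.
t* = 0.41×20.9/0.59 = 14.52 min.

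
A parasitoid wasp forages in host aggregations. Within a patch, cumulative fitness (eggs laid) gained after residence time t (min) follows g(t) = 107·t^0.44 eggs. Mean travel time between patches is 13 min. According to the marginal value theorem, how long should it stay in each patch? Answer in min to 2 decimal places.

Maximise g(t)/(T+t): set derivative to zero → g'(t)(T+t) = g(t).
g'(t) = 0.44·107·t^-0.56. Setting 0.44·107·t^-0.56 = 107·t^0.44/(13+t) gives 0.44(13+t) = t, so 0.56·t = 0.44×13.
t* = 0.44×13/0.56 = 10.21 min.

10.21 min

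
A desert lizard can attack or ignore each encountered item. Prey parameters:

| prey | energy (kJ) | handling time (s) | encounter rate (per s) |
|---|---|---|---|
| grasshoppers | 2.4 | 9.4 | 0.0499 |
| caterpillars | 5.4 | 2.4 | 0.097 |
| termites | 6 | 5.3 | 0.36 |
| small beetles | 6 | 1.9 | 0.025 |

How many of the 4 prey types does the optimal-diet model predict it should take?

3

Profitabilities (E/h, kJ/s): small beetles 3.16, caterpillars 2.25, termites 1.13, grasshoppers 0.255. Add prey in this order while the next type's profitability exceeds the intake rate on those already taken.
Rate on top 1: 0.1432. caterpillars: 2.25 > 0.1432 → include.
Rate on top 2: 0.5263. termites: 1.13 > 0.5263 → include.
Rate on top 3: 0.8888. grasshoppers: 0.255 < 0.8888 → exclude; stop.
Optimal diet: small beetles, caterpillars, termites — 3 of 4 types.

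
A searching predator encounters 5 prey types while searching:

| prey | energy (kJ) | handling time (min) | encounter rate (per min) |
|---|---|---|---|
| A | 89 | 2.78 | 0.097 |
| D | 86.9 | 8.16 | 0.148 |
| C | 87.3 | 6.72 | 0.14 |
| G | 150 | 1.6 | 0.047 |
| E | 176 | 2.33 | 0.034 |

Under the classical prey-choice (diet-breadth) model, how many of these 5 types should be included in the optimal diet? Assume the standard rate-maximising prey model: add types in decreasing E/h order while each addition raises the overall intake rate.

Profitabilities (E/h, kJ/min): G 93.8, E 75.5, A 32, C 13, D 10.6. Add prey in this order while the next type's profitability exceeds the intake rate on those already taken.
Rate on top 1: 6.557. E: 75.5 > 6.557 → include.
Rate on top 2: 11.29. A: 32 > 11.29 → include.
Rate on top 3: 15.21. C: 13 < 15.21 → exclude; stop.
Optimal diet: G, E, A — 3 of 5 types.

3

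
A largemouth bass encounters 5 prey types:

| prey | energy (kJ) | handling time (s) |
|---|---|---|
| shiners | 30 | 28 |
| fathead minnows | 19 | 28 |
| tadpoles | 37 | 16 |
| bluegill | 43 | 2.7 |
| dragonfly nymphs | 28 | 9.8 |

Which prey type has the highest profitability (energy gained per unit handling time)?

Profitability E/h (kJ/s): shiners = 30/28 = 1.07, fathead minnows = 19/28 = 0.679, tadpoles = 37/16 = 2.31, bluegill = 43/2.7 = 15.9, dragonfly nymphs = 28/9.8 = 2.86.
Ranked: bluegill > dragonfly nymphs > tadpoles > shiners > fathead minnows.

bluegill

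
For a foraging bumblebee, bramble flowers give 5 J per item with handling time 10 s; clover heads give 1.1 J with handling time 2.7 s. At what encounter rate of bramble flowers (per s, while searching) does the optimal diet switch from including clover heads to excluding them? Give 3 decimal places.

At the threshold, the rate on bramble flowers alone equals the profitability of clover heads: λ·5/(1 + λ·10) = 1.1/2.7 = 0.4074.
Rearranging, λ(5 − 0.4074×10) = 0.4074, so λ = 0.4074/0.9259 = 0.44 per s.

0.440 per s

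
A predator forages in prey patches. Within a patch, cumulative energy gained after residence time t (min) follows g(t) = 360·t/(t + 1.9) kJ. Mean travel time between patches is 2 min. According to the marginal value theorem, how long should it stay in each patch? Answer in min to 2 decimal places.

1.95 min

Optimal t* satisfies g'(t*) = g(t*)/(T + t*).
g'(t) = 360·1.9/(t + 1.9)². Setting 360·1.9/(t+1.9)² = 360t/[(t+1.9)(2+t)] gives 1.9(2+t) = t(t+1.9), so t² = 1.9×2 = 3.8.
t* = √3.8 = 1.949 min.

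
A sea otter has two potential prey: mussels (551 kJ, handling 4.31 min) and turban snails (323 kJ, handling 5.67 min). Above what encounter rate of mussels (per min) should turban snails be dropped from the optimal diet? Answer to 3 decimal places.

The zero-one rule: include turban snails iff E₂/h₂ > λE₁/(1+λh₁). Equality gives the switch point.
λE₁h₂ = E₂ + λE₂h₁ ⇒ λ = E₂/(E₁h₂ − E₂h₁) = 323/(3124 − 1392) = 0.1865 per min.

0.186 per min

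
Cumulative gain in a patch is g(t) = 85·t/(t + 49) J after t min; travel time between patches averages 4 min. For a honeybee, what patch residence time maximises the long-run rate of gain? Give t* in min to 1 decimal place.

Optimal t* satisfies g'(t*) = g(t*)/(T + t*).
g'(t) = 85·49/(t + 49)². Setting 85·49/(t+49)² = 85t/[(t+49)(4+t)] gives 49(4+t) = t(t+49), so t² = 49×4 = 196.
t* = √196 = 14 min.

14.0 min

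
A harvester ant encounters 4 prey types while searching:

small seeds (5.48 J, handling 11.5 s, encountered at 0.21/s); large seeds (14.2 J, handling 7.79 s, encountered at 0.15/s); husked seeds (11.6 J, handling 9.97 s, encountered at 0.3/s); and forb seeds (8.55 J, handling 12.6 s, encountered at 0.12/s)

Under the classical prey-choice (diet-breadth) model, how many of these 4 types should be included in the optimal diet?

Rank by E/h (J/s): large seeds 1.82, husked seeds 1.16, forb seeds 0.679, small seeds 0.477. Include each in turn until the next type's E/h falls below the running intake rate.
Rate on top 1: 0.9822. husked seeds: 1.16 > 0.9822 → include.
Rate on top 2: 1.087. forb seeds: 0.679 < 1.087 → exclude; stop.
Optimal diet: large seeds, husked seeds — 2 of 4 types.

2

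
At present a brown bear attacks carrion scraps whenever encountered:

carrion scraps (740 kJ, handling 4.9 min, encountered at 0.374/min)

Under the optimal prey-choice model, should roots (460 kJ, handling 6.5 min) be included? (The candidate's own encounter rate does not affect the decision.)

On carrion scraps alone, R = ΣλE/(1+Σλh) = 276.8/2.833 = 97.71 kJ/min.
roots: E/h = 460/6.5 = 70.77 kJ/min.
Since 70.77 < R, time spent handling roots is better spent searching.

No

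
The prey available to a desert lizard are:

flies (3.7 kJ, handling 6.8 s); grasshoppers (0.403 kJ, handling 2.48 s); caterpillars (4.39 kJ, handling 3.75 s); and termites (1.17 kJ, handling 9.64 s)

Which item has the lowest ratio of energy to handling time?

Profitability E/h (kJ/s): flies = 3.7/6.8 = 0.544, grasshoppers = 0.403/2.48 = 0.163, caterpillars = 4.39/3.75 = 1.17, termites = 1.17/9.64 = 0.121.
Ranked: caterpillars > flies > grasshoppers > termites.

termites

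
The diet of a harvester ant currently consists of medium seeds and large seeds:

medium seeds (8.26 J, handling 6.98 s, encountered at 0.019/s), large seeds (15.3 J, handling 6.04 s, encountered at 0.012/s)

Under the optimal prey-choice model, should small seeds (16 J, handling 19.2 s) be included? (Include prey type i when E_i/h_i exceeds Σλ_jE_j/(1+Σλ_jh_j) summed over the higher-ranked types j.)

Yes

Intake rate on the current diet: R = (0.019×8.26 + 0.012×15.3) / (1 + 0.019×6.98 + 0.012×6.04) = 0.3405/1.205 = 0.2826 J/s.
Profitability of small seeds: 16/19.2 = 0.8333 J/s.
Since 0.8333 > R, including small seeds increases the long-run rate.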